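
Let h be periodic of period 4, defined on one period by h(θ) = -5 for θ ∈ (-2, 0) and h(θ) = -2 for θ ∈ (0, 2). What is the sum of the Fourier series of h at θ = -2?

-7/2

θ = -2 differs from θ = 2 by -1 full period(s), and the series is 4-periodic.
At θ = 2 the one-sided limits are h(2^-) = -2 and h(2^+) = -5.
By Dirichlet's theorem the series converges to their average, [(-2) + (-5)]/2 = -7/2.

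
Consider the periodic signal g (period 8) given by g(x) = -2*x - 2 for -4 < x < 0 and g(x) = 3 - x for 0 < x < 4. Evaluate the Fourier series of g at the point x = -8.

1/2

x = -8 differs from x = 0 by -1 full period(s), and the series is 8-periodic.
At x = 0 the one-sided limits are g(0^-) = -2 and g(0^+) = 3.
By Dirichlet's theorem the series converges to their average, [(-2) + (3)]/2 = 1/2.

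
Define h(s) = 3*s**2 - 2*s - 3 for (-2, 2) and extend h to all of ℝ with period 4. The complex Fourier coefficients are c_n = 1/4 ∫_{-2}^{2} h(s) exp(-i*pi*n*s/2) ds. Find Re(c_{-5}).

Since h is real-valued, Re(c_{-5}) = 1/4 ∫_{-2}^{2} h(s) cos(-5*pi*s/2) ds = a_{5}/2.
Integrating by parts twice (tabular method), an antiderivative of (3*s**2 - 2*s - 3) cos(-5*pi*s/2) is 6*s**2*sin(5*pi*s/2)/(5*pi) - 4*s*sin(5*pi*s/2)/(5*pi) + 24*s*cos(5*pi*s/2)/(25*pi**2) - 6*sin(5*pi*s/2)/(5*pi) - 48*sin(5*pi*s/2)/(125*pi**3) - 8*cos(5*pi*s/2)/(25*pi**2); evaluating from -2 to 2: ∫_{-2}^{2} (3*s**2 - 2*s - 3) cos(-5*pi*s/2) ds = (-8/(5*pi**2)) - (56/(25*pi**2)) = -96/(25*pi**2).
Hence Re(c_{-5}) = (1/4)·(-96/(25*pi**2)) = -24/(25*pi**2).

-24/(25*pi**2)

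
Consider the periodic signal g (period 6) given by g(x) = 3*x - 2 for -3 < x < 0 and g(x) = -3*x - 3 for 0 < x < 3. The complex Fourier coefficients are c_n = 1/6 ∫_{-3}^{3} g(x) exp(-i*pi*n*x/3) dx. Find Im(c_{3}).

1/(3*pi)

Since g is real-valued, Im(c_{3}) = -1/6 ∫_{-3}^{3} g(x) sin(pi*x) dx = -b_{3}/2.
Split the integral at the breakpoints.
Integrating by parts (boundary term plus one more integral), an antiderivative of (3*x - 2) sin(pi*x) is -3*x*cos(pi*x)/pi + 3*sin(pi*x)/pi**2 + 2*cos(pi*x)/pi; evaluating from -3 to 0: ∫_{-3}^{0} (3*x - 2) sin(pi*x) dx = (2/pi) - (-11/pi) = 13/pi.
Integrating by parts (boundary term plus one more integral), an antiderivative of (-3*x - 3) sin(pi*x) is 3*x*cos(pi*x)/pi - 3*sin(pi*x)/pi**2 + 3*cos(pi*x)/pi; evaluating from 0 to 3: ∫_{0}^{3} (-3*x - 3) sin(pi*x) dx = (-12/pi) - (3/pi) = -15/pi.
So ∫_{-3}^{3} g(x) sin(pi*x) dx = -2/pi.
Hence Im(c_{3}) = (-1/6)·(-2/pi) = 1/(3*pi).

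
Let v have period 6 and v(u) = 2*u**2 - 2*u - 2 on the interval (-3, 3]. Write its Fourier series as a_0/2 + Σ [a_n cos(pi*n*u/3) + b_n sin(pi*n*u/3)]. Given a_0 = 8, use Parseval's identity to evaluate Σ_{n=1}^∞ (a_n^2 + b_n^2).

Parseval: a_0^2/2 + Σ_{n≥1} (a_n^2+b_n^2) = 1/3 ∫_{-3}^{3} v(u)^2 du = 568/5.
Subtract a_0^2/2 = 32: Σ (a_n^2+b_n^2) = 408/5.

408/5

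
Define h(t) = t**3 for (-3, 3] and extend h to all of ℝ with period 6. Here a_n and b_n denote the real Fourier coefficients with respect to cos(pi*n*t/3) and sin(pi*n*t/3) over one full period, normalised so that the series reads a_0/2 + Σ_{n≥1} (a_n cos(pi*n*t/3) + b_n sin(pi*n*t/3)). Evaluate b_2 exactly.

b_2 = 1/3 ∫_{-3}^{3} h(t) sin(2*pi*t/3) dt.
h is odd and sin(2*pi*t/3) is odd, so the integrand is even and b_2 = 2/3 ∫_0^{3} h(t) sin(2*pi*t/3) dt.
Integrating by parts three times (tabular method), an antiderivative of (t**3) sin(2*pi*t/3) is -3*t**3*cos(2*pi*t/3)/(2*pi) + 27*t**2*sin(2*pi*t/3)/(4*pi**2) + 81*t*cos(2*pi*t/3)/(4*pi**3) - 243*sin(2*pi*t/3)/(8*pi**4); evaluating from 0 to 3: ∫_{0}^{3} (t**3) sin(2*pi*t/3) dt = (81*(3 - 2*pi**2)/(4*pi**3)) - (0) = 81*(3 - 2*pi**2)/(4*pi**3).
Hence b_2 = (2/3)·(81*(3 - 2*pi**2)/(4*pi**3)) = -27/pi + 81/(2*pi**3).

-27/pi + 81/(2*pi**3)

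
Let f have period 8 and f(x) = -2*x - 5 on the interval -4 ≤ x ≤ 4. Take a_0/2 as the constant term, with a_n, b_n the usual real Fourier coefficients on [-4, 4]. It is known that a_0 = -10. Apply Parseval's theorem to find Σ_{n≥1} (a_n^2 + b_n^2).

128/3

Parseval: a_0^2/2 + Σ_{n≥1} (a_n^2+b_n^2) = 1/4 ∫_{-4}^{4} f(x)^2 dx = 278/3.
Subtract a_0^2/2 = 50: Σ (a_n^2+b_n^2) = 128/3.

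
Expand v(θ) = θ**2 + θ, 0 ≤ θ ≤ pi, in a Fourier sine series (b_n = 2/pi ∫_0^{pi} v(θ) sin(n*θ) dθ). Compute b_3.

2*(-4 + 9*pi + 9*pi**2)/(27*pi)

b_3 = 2/pi ∫_0^{pi} (θ**2 + θ) sin(3*θ) dθ.
Integrating by parts twice (tabular method), an antiderivative of (θ**2 + θ) sin(3*θ) is -θ**2*cos(3*θ)/3 + 2*θ*sin(3*θ)/9 - θ*cos(3*θ)/3 + sin(3*θ)/9 + 2*cos(3*θ)/27; evaluating from 0 to pi: ∫_{0}^{pi} (θ**2 + θ) sin(3*θ) dθ = (-2/27 + pi/3 + pi**2/3) - (2/27) = -4/27 + pi/3 + pi**2/3.
Hence b_3 = (2/pi)·(-4/27 + pi/3 + pi**2/3) = 2*(-4 + 9*pi + 9*pi**2)/(27*pi).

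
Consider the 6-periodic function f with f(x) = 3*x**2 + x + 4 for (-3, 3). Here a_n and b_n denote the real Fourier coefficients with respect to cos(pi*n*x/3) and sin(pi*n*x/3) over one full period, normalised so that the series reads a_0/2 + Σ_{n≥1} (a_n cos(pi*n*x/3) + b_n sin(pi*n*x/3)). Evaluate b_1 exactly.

6/pi

b_1 = 1/3 ∫_{-3}^{3} f(x) sin(pi*x/3) dx.
Integrating by parts twice (tabular method), an antiderivative of (3*x**2 + x + 4) sin(pi*x/3) is -9*x**2*cos(pi*x/3)/pi + 54*x*sin(pi*x/3)/pi**2 - 3*x*cos(pi*x/3)/pi + 9*sin(pi*x/3)/pi**2 - 12*cos(pi*x/3)/pi + 162*cos(pi*x/3)/pi**3; evaluating from -3 to 3: ∫_{-3}^{3} (3*x**2 + x + 4) sin(pi*x/3) dx = (-162/pi**3 + 102/pi) - (-162/pi**3 + 84/pi) = 18/pi.
Hence b_1 = (1/3)·(18/pi) = 6/pi.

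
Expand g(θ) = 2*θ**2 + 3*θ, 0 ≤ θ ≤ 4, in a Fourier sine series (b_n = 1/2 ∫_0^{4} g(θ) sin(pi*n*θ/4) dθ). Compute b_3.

b_3 = 1/2 ∫_0^{4} (2*θ**2 + 3*θ) sin(3*pi*θ/4) dθ.
Integrating by parts twice (tabular method), an antiderivative of (2*θ**2 + 3*θ) sin(3*pi*θ/4) is -8*θ**2*cos(3*pi*θ/4)/(3*pi) + 64*θ*sin(3*pi*θ/4)/(9*pi**2) - 4*θ*cos(3*pi*θ/4)/pi + 16*sin(3*pi*θ/4)/(3*pi**2) + 256*cos(3*pi*θ/4)/(27*pi**3); evaluating from 0 to 4: ∫_{0}^{4} (2*θ**2 + 3*θ) sin(3*pi*θ/4) dθ = (16*(-16 + 99*pi**2)/(27*pi**3)) - (256/(27*pi**3)) = 16*(-32 + 99*pi**2)/(27*pi**3).
Hence b_3 = (1/2)·(16*(-32 + 99*pi**2)/(27*pi**3)) = 8*(-32 + 99*pi**2)/(27*pi**3).

8*(-32 + 99*pi**2)/(27*pi**3)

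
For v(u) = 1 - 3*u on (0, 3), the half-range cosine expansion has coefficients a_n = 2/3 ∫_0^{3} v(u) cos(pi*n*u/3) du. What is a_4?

0

a_4 = 2/3 ∫_0^{3} (1 - 3*u) cos(4*pi*u/3) du.
Integrating by parts (boundary term plus one more integral), an antiderivative of (1 - 3*u) cos(4*pi*u/3) is -9*u*sin(4*pi*u/3)/(4*pi) + 3*sin(4*pi*u/3)/(4*pi) - 27*cos(4*pi*u/3)/(16*pi**2); evaluating from 0 to 3: ∫_{0}^{3} (1 - 3*u) cos(4*pi*u/3) du = (-27/(16*pi**2)) - (-27/(16*pi**2)) = 0.
Hence a_4 = (2/3)·(0) = 0.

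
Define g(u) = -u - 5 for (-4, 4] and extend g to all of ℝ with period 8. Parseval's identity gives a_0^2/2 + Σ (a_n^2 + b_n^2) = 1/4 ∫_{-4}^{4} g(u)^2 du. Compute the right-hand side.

182/3

1/4 ∫_{-4}^{4} g(u)^2 du = 1/4 · (728/3) = 182/3.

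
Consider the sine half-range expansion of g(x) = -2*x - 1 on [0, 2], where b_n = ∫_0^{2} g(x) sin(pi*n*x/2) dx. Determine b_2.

4/pi

b_2 = ∫_0^{2} (-2*x - 1) sin(pi*x) dx.
Integrating by parts (boundary term plus one more integral), an antiderivative of (-2*x - 1) sin(pi*x) is 2*x*cos(pi*x)/pi - 2*sin(pi*x)/pi**2 + cos(pi*x)/pi; evaluating from 0 to 2: ∫_{0}^{2} (-2*x - 1) sin(pi*x) dx = (5/pi) - (1/pi) = 4/pi.
Hence b_2 = 4/pi.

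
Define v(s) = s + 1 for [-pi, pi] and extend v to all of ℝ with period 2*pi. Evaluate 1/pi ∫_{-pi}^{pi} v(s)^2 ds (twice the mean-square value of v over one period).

1/pi ∫_{-pi}^{pi} v(s)^2 ds = 1/pi · (2*pi*(3 + pi**2)/3) = 2 + 2*pi**2/3.

2 + 2*pi**2/3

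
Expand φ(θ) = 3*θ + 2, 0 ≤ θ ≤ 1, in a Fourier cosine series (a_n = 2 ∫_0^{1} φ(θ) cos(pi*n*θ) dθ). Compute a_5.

a_5 = 2 ∫_0^{1} (3*θ + 2) cos(5*pi*θ) dθ.
Integrating by parts (boundary term plus one more integral), an antiderivative of (3*θ + 2) cos(5*pi*θ) is 3*θ*sin(5*pi*θ)/(5*pi) + 2*sin(5*pi*θ)/(5*pi) + 3*cos(5*pi*θ)/(25*pi**2); evaluating from 0 to 1: ∫_{0}^{1} (3*θ + 2) cos(5*pi*θ) dθ = (-3/(25*pi**2)) - (3/(25*pi**2)) = -6/(25*pi**2).
Hence a_5 = 2·(-6/(25*pi**2)) = -12/(25*pi**2).

-12/(25*pi**2)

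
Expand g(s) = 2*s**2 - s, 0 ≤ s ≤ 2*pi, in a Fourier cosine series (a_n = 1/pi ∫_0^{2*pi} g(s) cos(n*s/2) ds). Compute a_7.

a_7 = 1/pi ∫_0^{2*pi} (2*s**2 - s) cos(7*s/2) ds.
Integrating by parts twice (tabular method), an antiderivative of (2*s**2 - s) cos(7*s/2) is 4*s**2*sin(7*s/2)/7 - 2*s*sin(7*s/2)/7 + 16*s*cos(7*s/2)/49 - 32*sin(7*s/2)/343 - 4*cos(7*s/2)/49; evaluating from 0 to 2*pi: ∫_{0}^{2*pi} (2*s**2 - s) cos(7*s/2) ds = (4/49 - 32*pi/49) - (-4/49) = 8/49 - 32*pi/49.
Hence a_7 = (1/pi)·(8/49 - 32*pi/49) = 8*(1 - 4*pi)/(49*pi).

8*(1 - 4*pi)/(49*pi)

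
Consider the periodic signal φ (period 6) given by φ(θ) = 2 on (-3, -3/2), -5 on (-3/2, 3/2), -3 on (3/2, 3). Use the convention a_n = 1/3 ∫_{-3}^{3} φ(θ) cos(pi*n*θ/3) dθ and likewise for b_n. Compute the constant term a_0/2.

-11/4

a_0 = 1/3 ∫_{-3}^{3} φ(θ) dθ = 1/3 · (-33/2) = -11/2.
So the constant term a_0/2 = -11/4.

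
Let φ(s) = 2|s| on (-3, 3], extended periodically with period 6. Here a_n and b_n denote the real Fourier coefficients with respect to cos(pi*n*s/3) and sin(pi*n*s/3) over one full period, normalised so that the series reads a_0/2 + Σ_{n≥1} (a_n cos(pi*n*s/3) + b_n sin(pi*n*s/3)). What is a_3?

a_3 = 1/3 ∫_{-3}^{3} φ(s) cos(pi*s) ds.
φ is even and cos(pi*s) is even, so the integrand is even and a_3 = 2/3 ∫_0^{3} φ(s) cos(pi*s) ds.
Integrating by parts (boundary term plus one more integral), an antiderivative of (2*s) cos(pi*s) is 2*s*sin(pi*s)/pi + 2*cos(pi*s)/pi**2; evaluating from 0 to 3: ∫_{0}^{3} (2*s) cos(pi*s) ds = (-2/pi**2) - (2/pi**2) = -4/pi**2.
Hence a_3 = (2/3)·(-4/pi**2) = -8/(3*pi**2).

-8/(3*pi**2)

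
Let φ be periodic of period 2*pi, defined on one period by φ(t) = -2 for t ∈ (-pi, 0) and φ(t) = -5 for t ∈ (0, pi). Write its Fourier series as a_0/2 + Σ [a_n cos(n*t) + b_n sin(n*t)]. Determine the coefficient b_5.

-6/(5*pi)

b_5 = 1/pi ∫_{-pi}^{pi} φ(t) sin(5*t) dt.
Split the integral at the breakpoints.
Directly, an antiderivative of (-2) sin(5*t) is 2*cos(5*t)/5; evaluating from -pi to 0: ∫_{-pi}^{0} (-2) sin(5*t) dt = (2/5) - (-2/5) = 4/5.
Directly, an antiderivative of (-5) sin(5*t) is cos(5*t); evaluating from 0 to pi: ∫_{0}^{pi} (-5) sin(5*t) dt = (-1) - (1) = -2.
Summing the pieces and multiplying by (1/pi) gives b_5 = -6/(5*pi).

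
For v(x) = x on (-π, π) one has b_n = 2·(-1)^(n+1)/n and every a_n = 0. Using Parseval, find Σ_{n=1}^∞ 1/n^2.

pi**2/6

Parseval: Σ b_n^2 = (1/π) ∫_{-π}^{π} v(x)^2 dx = 2*pi**2/3.
Σ b_n^2 = Σ 4/n^2, so Σ 1/n^2 = (2*pi**2/3)/4 = pi**2/6.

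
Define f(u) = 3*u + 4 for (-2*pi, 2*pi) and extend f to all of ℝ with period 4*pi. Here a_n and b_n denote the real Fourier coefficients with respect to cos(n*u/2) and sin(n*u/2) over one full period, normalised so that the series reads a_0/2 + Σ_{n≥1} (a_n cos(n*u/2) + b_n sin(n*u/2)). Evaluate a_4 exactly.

a_4 = (1/(2*pi)) ∫_{-2*pi}^{2*pi} f(u) cos(2*u) du.
Integrating by parts (boundary term plus one more integral), an antiderivative of (3*u + 4) cos(2*u) is 3*u*sin(2*u)/2 + 2*sin(2*u) + 3*cos(2*u)/4; evaluating from -2*pi to 2*pi: ∫_{-2*pi}^{2*pi} (3*u + 4) cos(2*u) du = (3/4) - (3/4) = 0.
Hence a_4 = (1/(2*pi))·(0) = 0.

0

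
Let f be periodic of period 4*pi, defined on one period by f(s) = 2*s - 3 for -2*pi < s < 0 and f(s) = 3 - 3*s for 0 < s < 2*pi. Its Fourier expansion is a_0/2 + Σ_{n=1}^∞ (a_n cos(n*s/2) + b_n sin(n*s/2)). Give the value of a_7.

20/(49*pi)

a_7 = (1/(2*pi)) ∫_{-2*pi}^{2*pi} f(s) cos(7*s/2) ds.
Split the integral at the breakpoints.
Integrating by parts (boundary term plus one more integral), an antiderivative of (2*s - 3) cos(7*s/2) is 4*s*sin(7*s/2)/7 - 6*sin(7*s/2)/7 + 8*cos(7*s/2)/49; evaluating from -2*pi to 0: ∫_{-2*pi}^{0} (2*s - 3) cos(7*s/2) ds = (8/49) - (-8/49) = 16/49.
Integrating by parts (boundary term plus one more integral), an antiderivative of (3 - 3*s) cos(7*s/2) is -6*s*sin(7*s/2)/7 + 6*sin(7*s/2)/7 - 12*cos(7*s/2)/49; evaluating from 0 to 2*pi: ∫_{0}^{2*pi} (3 - 3*s) cos(7*s/2) ds = (12/49) - (-12/49) = 24/49.
Summing the pieces and multiplying by (1/(2*pi)) gives a_7 = 20/(49*pi).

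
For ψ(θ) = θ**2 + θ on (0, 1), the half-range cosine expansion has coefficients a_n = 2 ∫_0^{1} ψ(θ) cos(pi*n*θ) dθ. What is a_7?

a_7 = 2 ∫_0^{1} (θ**2 + θ) cos(7*pi*θ) dθ.
Integrating by parts twice (tabular method), an antiderivative of (θ**2 + θ) cos(7*pi*θ) is θ**2*sin(7*pi*θ)/(7*pi) + θ*sin(7*pi*θ)/(7*pi) + 2*θ*cos(7*pi*θ)/(49*pi**2) - 2*sin(7*pi*θ)/(343*pi**3) + cos(7*pi*θ)/(49*pi**2); evaluating from 0 to 1: ∫_{0}^{1} (θ**2 + θ) cos(7*pi*θ) dθ = (-3/(49*pi**2)) - (1/(49*pi**2)) = -4/(49*pi**2).
Hence a_7 = 2·(-4/(49*pi**2)) = -8/(49*pi**2).

-8/(49*pi**2)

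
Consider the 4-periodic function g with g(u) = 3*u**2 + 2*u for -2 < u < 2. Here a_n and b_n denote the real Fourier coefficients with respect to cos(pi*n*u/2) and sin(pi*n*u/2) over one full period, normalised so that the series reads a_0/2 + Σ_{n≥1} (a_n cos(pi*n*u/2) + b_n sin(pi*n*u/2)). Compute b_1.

b_1 = 1/2 ∫_{-2}^{2} g(u) sin(pi*u/2) du.
Integrating by parts twice (tabular method), an antiderivative of (3*u**2 + 2*u) sin(pi*u/2) is -6*u**2*cos(pi*u/2)/pi + 24*u*sin(pi*u/2)/pi**2 - 4*u*cos(pi*u/2)/pi + 8*sin(pi*u/2)/pi**2 + 48*cos(pi*u/2)/pi**3; evaluating from -2 to 2: ∫_{-2}^{2} (3*u**2 + 2*u) sin(pi*u/2) du = (-48/pi**3 + 32/pi) - (-48/pi**3 + 16/pi) = 16/pi.
Hence b_1 = (1/2)·(16/pi) = 8/pi.

8/pi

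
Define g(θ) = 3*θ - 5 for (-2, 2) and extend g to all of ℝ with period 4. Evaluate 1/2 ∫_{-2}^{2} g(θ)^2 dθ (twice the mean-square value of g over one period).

74

1/2 ∫_{-2}^{2} g(θ)^2 dθ = 1/2 · (148) = 74.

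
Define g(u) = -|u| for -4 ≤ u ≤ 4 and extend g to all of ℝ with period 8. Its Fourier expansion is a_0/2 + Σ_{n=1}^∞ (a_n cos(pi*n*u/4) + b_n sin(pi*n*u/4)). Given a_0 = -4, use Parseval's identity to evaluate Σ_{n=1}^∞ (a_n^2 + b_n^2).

8/3

Parseval: a_0^2/2 + Σ_{n≥1} (a_n^2+b_n^2) = 1/4 ∫_{-4}^{4} g(u)^2 du = 32/3.
Subtract a_0^2/2 = 8: Σ (a_n^2+b_n^2) = 8/3.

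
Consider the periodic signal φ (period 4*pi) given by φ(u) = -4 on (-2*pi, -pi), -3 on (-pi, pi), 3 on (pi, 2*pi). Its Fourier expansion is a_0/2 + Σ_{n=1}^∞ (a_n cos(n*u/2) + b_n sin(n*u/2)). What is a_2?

a_2 = (1/(2*pi)) ∫_{-2*pi}^{2*pi} φ(u) cos(u) du.
Split the integral at the breakpoints.
Directly, an antiderivative of (-4) cos(u) is -4*sin(u); evaluating from -2*pi to -pi: ∫_{-2*pi}^{-pi} (-4) cos(u) du = (0) - (0) = 0.
Directly, an antiderivative of (-3) cos(u) is -3*sin(u); evaluating from -pi to pi: ∫_{-pi}^{pi} (-3) cos(u) du = (0) - (0) = 0.
Directly, an antiderivative of (3) cos(u) is 3*sin(u); evaluating from pi to 2*pi: ∫_{pi}^{2*pi} (3) cos(u) du = (0) - (0) = 0.
Summing the pieces and multiplying by (1/(2*pi)) gives a_2 = 0.

0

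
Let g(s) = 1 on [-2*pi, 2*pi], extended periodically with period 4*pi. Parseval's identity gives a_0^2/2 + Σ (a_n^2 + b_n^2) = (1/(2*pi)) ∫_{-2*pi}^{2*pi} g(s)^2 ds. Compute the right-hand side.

(1/(2*pi)) ∫_{-2*pi}^{2*pi} g(s)^2 ds = (1/(2*pi)) · (4*pi) = 2.

2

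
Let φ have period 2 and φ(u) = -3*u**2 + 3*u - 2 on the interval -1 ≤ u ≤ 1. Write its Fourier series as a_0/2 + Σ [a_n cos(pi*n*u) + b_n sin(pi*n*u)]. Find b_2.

-3/pi

b_2 = ∫_{-1}^{1} φ(u) sin(2*pi*u) du.
Integrating by parts twice (tabular method), an antiderivative of (-3*u**2 + 3*u - 2) sin(2*pi*u) is 3*u**2*cos(2*pi*u)/(2*pi) - 3*u*sin(2*pi*u)/(2*pi**2) - 3*u*cos(2*pi*u)/(2*pi) + 3*sin(2*pi*u)/(4*pi**2) - 3*cos(2*pi*u)/(4*pi**3) + cos(2*pi*u)/pi; evaluating from -1 to 1: ∫_{-1}^{1} (-3*u**2 + 3*u - 2) sin(2*pi*u) du = ((-3/4 + pi**2)/pi**3) - (-3/(4*pi**3) + 4/pi) = -3/pi.
Hence b_2 = -3/pi.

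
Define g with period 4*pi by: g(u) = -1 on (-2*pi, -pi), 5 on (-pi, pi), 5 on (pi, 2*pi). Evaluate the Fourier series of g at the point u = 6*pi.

u = 6*pi differs from u = -2*pi by 2 full period(s), and the series is 4*pi-periodic.
At u = -2*pi the one-sided limits are g(-2*pi^-) = 5 and g(-2*pi^+) = -1.
By Dirichlet's theorem the series converges to their average, [(5) + (-1)]/2 = 2.

2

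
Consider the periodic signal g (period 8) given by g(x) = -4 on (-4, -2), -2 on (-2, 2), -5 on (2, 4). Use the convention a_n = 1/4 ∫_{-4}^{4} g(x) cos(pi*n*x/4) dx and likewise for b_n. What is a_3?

a_3 = 1/4 ∫_{-4}^{4} g(x) cos(3*pi*x/4) dx.
Split the integral at the breakpoints.
Directly, an antiderivative of (-4) cos(3*pi*x/4) is -16*sin(3*pi*x/4)/(3*pi); evaluating from -4 to -2: ∫_{-4}^{-2} (-4) cos(3*pi*x/4) dx = (-16/(3*pi)) - (0) = -16/(3*pi).
Directly, an antiderivative of (-2) cos(3*pi*x/4) is -8*sin(3*pi*x/4)/(3*pi); evaluating from -2 to 2: ∫_{-2}^{2} (-2) cos(3*pi*x/4) dx = (8/(3*pi)) - (-8/(3*pi)) = 16/(3*pi).
Directly, an antiderivative of (-5) cos(3*pi*x/4) is -20*sin(3*pi*x/4)/(3*pi); evaluating from 2 to 4: ∫_{2}^{4} (-5) cos(3*pi*x/4) dx = (0) - (20/(3*pi)) = -20/(3*pi).
Summing the pieces and multiplying by (1/4) gives a_3 = -5/(3*pi).

-5/(3*pi)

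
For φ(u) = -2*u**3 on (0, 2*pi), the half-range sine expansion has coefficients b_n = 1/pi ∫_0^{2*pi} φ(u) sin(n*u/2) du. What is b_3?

b_3 = 1/pi ∫_0^{2*pi} (-2*u**3) sin(3*u/2) du.
Integrating by parts three times (tabular method), an antiderivative of (-2*u**3) sin(3*u/2) is 4*u**3*cos(3*u/2)/3 - 8*u**2*sin(3*u/2)/3 - 32*u*cos(3*u/2)/9 + 64*sin(3*u/2)/27; evaluating from 0 to 2*pi: ∫_{0}^{2*pi} (-2*u**3) sin(3*u/2) du = (32*pi*(2 - 3*pi**2)/9) - (0) = 32*pi*(2 - 3*pi**2)/9.
Hence b_3 = (1/pi)·(32*pi*(2 - 3*pi**2)/9) = 64/9 - 32*pi**2/3.

64/9 - 32*pi**2/3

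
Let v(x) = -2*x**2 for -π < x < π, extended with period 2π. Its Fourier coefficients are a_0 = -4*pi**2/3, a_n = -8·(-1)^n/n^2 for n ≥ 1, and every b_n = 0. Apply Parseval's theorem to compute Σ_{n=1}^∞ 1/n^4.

pi**4/90

Parseval: a_0^2/2 + Σ a_n^2 = (1/π) ∫_{-π}^{π} v(x)^2 dx = 8*pi**4/5.
Subtract a_0^2/2 = 8*pi**4/9: Σ a_n^2 = 32*pi**4/45.
Since a_n^2 = 64/n^4, Σ 1/n^4 = pi**4/90.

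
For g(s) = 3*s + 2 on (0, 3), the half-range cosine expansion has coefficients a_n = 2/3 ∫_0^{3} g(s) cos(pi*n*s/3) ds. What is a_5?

-36/(25*pi**2)

a_5 = 2/3 ∫_0^{3} (3*s + 2) cos(5*pi*s/3) ds.
Integrating by parts (boundary term plus one more integral), an antiderivative of (3*s + 2) cos(5*pi*s/3) is 9*s*sin(5*pi*s/3)/(5*pi) + 6*sin(5*pi*s/3)/(5*pi) + 27*cos(5*pi*s/3)/(25*pi**2); evaluating from 0 to 3: ∫_{0}^{3} (3*s + 2) cos(5*pi*s/3) ds = (-27/(25*pi**2)) - (27/(25*pi**2)) = -54/(25*pi**2).
Hence a_5 = (2/3)·(-54/(25*pi**2)) = -36/(25*pi**2).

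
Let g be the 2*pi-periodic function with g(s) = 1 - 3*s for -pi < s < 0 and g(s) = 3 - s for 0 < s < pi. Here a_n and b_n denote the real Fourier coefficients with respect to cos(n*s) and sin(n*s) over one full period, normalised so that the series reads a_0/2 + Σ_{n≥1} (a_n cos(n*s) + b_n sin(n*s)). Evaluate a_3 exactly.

a_3 = 1/pi ∫_{-pi}^{pi} g(s) cos(3*s) ds.
Split the integral at the breakpoints.
Integrating by parts (boundary term plus one more integral), an antiderivative of (1 - 3*s) cos(3*s) is -s*sin(3*s) + sin(3*s)/3 - cos(3*s)/3; evaluating from -pi to 0: ∫_{-pi}^{0} (1 - 3*s) cos(3*s) ds = (-1/3) - (1/3) = -2/3.
Integrating by parts (boundary term plus one more integral), an antiderivative of (3 - s) cos(3*s) is -s*sin(3*s)/3 + sin(3*s) - cos(3*s)/9; evaluating from 0 to pi: ∫_{0}^{pi} (3 - s) cos(3*s) ds = (1/9) - (-1/9) = 2/9.
Summing the pieces and multiplying by (1/pi) gives a_3 = -4/(9*pi).

-4/(9*pi)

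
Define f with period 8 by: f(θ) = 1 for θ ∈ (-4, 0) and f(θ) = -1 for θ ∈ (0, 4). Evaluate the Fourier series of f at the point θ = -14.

-1

θ = -14 differs from θ = 2 by -2 full period(s), and the series is 8-periodic.
f is continuous at θ = 2 with value -1, so the series converges to -1 there.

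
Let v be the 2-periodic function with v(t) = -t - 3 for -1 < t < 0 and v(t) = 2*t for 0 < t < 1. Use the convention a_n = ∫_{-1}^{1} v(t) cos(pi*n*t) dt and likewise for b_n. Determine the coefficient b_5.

b_5 = ∫_{-1}^{1} v(t) sin(5*pi*t) dt.
Split the integral at the breakpoints.
Integrating by parts (boundary term plus one more integral), an antiderivative of (-t - 3) sin(5*pi*t) is t*cos(5*pi*t)/(5*pi) - sin(5*pi*t)/(25*pi**2) + 3*cos(5*pi*t)/(5*pi); evaluating from -1 to 0: ∫_{-1}^{0} (-t - 3) sin(5*pi*t) dt = (3/(5*pi)) - (-2/(5*pi)) = 1/pi.
Integrating by parts (boundary term plus one more integral), an antiderivative of (2*t) sin(5*pi*t) is -2*t*cos(5*pi*t)/(5*pi) + 2*sin(5*pi*t)/(25*pi**2); evaluating from 0 to 1: ∫_{0}^{1} (2*t) sin(5*pi*t) dt = (2/(5*pi)) - (0) = 2/(5*pi).
Summing the pieces gives b_5 = 7/(5*pi).

7/(5*pi)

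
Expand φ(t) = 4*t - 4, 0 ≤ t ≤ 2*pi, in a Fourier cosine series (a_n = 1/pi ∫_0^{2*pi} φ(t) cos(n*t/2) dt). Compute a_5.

-32/(25*pi)

a_5 = 1/pi ∫_0^{2*pi} (4*t - 4) cos(5*t/2) dt.
Integrating by parts (boundary term plus one more integral), an antiderivative of (4*t - 4) cos(5*t/2) is 8*t*sin(5*t/2)/5 - 8*sin(5*t/2)/5 + 16*cos(5*t/2)/25; evaluating from 0 to 2*pi: ∫_{0}^{2*pi} (4*t - 4) cos(5*t/2) dt = (-16/25) - (16/25) = -32/25.
Hence a_5 = (1/pi)·(-32/25) = -32/(25*pi).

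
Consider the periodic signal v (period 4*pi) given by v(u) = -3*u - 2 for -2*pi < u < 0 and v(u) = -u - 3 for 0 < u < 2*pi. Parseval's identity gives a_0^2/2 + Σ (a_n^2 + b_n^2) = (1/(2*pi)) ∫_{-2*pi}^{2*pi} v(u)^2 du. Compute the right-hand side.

(1/(2*pi)) ∫_{-2*pi}^{2*pi} v(u)^2 du = (1/(2*pi)) · (2*pi*(-18*pi + 39 + 40*pi**2)/3) = -6*pi + 13 + 40*pi**2/3.

-6*pi + 13 + 40*pi**2/3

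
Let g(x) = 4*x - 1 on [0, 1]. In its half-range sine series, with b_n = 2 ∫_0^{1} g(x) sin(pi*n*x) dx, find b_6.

-4/(3*pi)

b_6 = 2 ∫_0^{1} (4*x - 1) sin(6*pi*x) dx.
Integrating by parts (boundary term plus one more integral), an antiderivative of (4*x - 1) sin(6*pi*x) is -2*x*cos(6*pi*x)/(3*pi) + sin(6*pi*x)/(9*pi**2) + cos(6*pi*x)/(6*pi); evaluating from 0 to 1: ∫_{0}^{1} (4*x - 1) sin(6*pi*x) dx = (-1/(2*pi)) - (1/(6*pi)) = -2/(3*pi).
Hence b_6 = 2·(-2/(3*pi)) = -4/(3*pi).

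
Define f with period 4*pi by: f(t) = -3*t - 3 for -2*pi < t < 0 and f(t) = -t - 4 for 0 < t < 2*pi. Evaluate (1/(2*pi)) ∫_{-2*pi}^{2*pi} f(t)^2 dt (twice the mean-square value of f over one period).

(1/(2*pi)) ∫_{-2*pi}^{2*pi} f(t)^2 dt = (1/(2*pi)) · (10*pi*(-6*pi + 15 + 8*pi**2)/3) = -10*pi + 25 + 40*pi**2/3.

-10*pi + 25 + 40*pi**2/3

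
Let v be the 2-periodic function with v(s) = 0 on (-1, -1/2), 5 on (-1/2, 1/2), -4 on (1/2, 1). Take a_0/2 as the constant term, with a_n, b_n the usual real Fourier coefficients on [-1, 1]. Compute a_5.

14/(5*pi)

a_5 = ∫_{-1}^{1} v(s) cos(5*pi*s) ds.
Split the integral at the breakpoints.
∫_{-1}^{-1/2} (0) cos(5*pi*s) ds = 0.
Directly, an antiderivative of (5) cos(5*pi*s) is sin(5*pi*s)/pi; evaluating from -1/2 to 1/2: ∫_{-1/2}^{1/2} (5) cos(5*pi*s) ds = (1/pi) - (-1/pi) = 2/pi.
Directly, an antiderivative of (-4) cos(5*pi*s) is -4*sin(5*pi*s)/(5*pi); evaluating from 1/2 to 1: ∫_{1/2}^{1} (-4) cos(5*pi*s) ds = (0) - (-4/(5*pi)) = 4/(5*pi).
Summing the pieces gives a_5 = 14/(5*pi).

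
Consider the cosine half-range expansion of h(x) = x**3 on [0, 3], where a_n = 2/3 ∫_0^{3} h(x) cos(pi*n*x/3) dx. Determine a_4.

a_4 = 2/3 ∫_0^{3} (x**3) cos(4*pi*x/3) dx.
Integrating by parts three times (tabular method), an antiderivative of (x**3) cos(4*pi*x/3) is 3*x**3*sin(4*pi*x/3)/(4*pi) + 27*x**2*cos(4*pi*x/3)/(16*pi**2) - 81*x*sin(4*pi*x/3)/(32*pi**3) - 243*cos(4*pi*x/3)/(128*pi**4); evaluating from 0 to 3: ∫_{0}^{3} (x**3) cos(4*pi*x/3) dx = (243*(-1 + 8*pi**2)/(128*pi**4)) - (-243/(128*pi**4)) = 243/(16*pi**2).
Hence a_4 = (2/3)·(243/(16*pi**2)) = 81/(8*pi**2).

81/(8*pi**2)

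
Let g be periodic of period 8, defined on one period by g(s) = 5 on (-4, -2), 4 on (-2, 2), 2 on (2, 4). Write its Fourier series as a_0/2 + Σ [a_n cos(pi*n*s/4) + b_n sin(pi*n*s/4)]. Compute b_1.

-3/pi

b_1 = 1/4 ∫_{-4}^{4} g(s) sin(pi*s/4) ds.
Split the integral at the breakpoints.
Directly, an antiderivative of (5) sin(pi*s/4) is -20*cos(pi*s/4)/pi; evaluating from -4 to -2: ∫_{-4}^{-2} (5) sin(pi*s/4) ds = (0) - (20/pi) = -20/pi.
Directly, an antiderivative of (4) sin(pi*s/4) is -16*cos(pi*s/4)/pi; evaluating from -2 to 2: ∫_{-2}^{2} (4) sin(pi*s/4) ds = (0) - (0) = 0.
Directly, an antiderivative of (2) sin(pi*s/4) is -8*cos(pi*s/4)/pi; evaluating from 2 to 4: ∫_{2}^{4} (2) sin(pi*s/4) ds = (8/pi) - (0) = 8/pi.
Summing the pieces and multiplying by (1/4) gives b_1 = -3/pi.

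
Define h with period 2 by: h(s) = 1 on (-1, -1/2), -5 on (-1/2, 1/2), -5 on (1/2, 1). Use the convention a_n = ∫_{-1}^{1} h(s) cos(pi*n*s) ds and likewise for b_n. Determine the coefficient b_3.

b_3 = ∫_{-1}^{1} h(s) sin(3*pi*s) ds.
Split the integral at the breakpoints.
Directly, an antiderivative of (1) sin(3*pi*s) is -cos(3*pi*s)/(3*pi); evaluating from -1 to -1/2: ∫_{-1}^{-1/2} (1) sin(3*pi*s) ds = (0) - (1/(3*pi)) = -1/(3*pi).
Directly, an antiderivative of (-5) sin(3*pi*s) is 5*cos(3*pi*s)/(3*pi); evaluating from -1/2 to 1/2: ∫_{-1/2}^{1/2} (-5) sin(3*pi*s) ds = (0) - (0) = 0.
Directly, an antiderivative of (-5) sin(3*pi*s) is 5*cos(3*pi*s)/(3*pi); evaluating from 1/2 to 1: ∫_{1/2}^{1} (-5) sin(3*pi*s) ds = (-5/(3*pi)) - (0) = -5/(3*pi).
Summing the pieces gives b_3 = -2/pi.

-2/pi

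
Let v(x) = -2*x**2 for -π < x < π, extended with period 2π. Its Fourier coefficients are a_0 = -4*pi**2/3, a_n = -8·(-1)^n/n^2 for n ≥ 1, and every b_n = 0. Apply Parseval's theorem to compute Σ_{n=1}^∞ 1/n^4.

Parseval: a_0^2/2 + Σ a_n^2 = (1/π) ∫_{-π}^{π} v(x)^2 dx = 8*pi**4/5.
Subtract a_0^2/2 = 8*pi**4/9: Σ a_n^2 = 32*pi**4/45.
Since a_n^2 = 64/n^4, Σ 1/n^4 = pi**4/90.

pi**4/90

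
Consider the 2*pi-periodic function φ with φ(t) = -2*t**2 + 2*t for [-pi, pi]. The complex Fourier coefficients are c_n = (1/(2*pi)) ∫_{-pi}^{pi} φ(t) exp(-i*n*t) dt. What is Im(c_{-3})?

Since φ is real-valued, Im(c_{-3}) = -(1/(2*pi)) ∫_{-pi}^{pi} φ(t) sin(-3*t) dt = b_{3}/2.
Integrating by parts twice (tabular method), an antiderivative of (-2*t**2 + 2*t) sin(-3*t) is -2*t**2*cos(3*t)/3 + 4*t*sin(3*t)/9 + 2*t*cos(3*t)/3 - 2*sin(3*t)/9 + 4*cos(3*t)/27; evaluating from -pi to pi: ∫_{-pi}^{pi} (-2*t**2 + 2*t) sin(-3*t) dt = (-2*pi/3 - 4/27 + 2*pi**2/3) - (-4/27 + 2*pi/3 + 2*pi**2/3) = -4*pi/3.
Hence Im(c_{-3}) = (-1/(2*pi))·(-4*pi/3) = 2/3.

2/3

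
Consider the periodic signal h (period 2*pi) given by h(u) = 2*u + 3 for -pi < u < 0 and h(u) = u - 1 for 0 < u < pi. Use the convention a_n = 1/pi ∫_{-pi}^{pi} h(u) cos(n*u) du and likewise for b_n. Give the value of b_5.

b_5 = 1/pi ∫_{-pi}^{pi} h(u) sin(5*u) du.
Split the integral at the breakpoints.
Integrating by parts (boundary term plus one more integral), an antiderivative of (2*u + 3) sin(5*u) is -2*u*cos(5*u)/5 + 2*sin(5*u)/25 - 3*cos(5*u)/5; evaluating from -pi to 0: ∫_{-pi}^{0} (2*u + 3) sin(5*u) du = (-3/5) - (3/5 - 2*pi/5) = -6/5 + 2*pi/5.
Integrating by parts (boundary term plus one more integral), an antiderivative of (u - 1) sin(5*u) is -u*cos(5*u)/5 + sin(5*u)/25 + cos(5*u)/5; evaluating from 0 to pi: ∫_{0}^{pi} (u - 1) sin(5*u) du = (-1/5 + pi/5) - (1/5) = -2/5 + pi/5.
Summing the pieces and multiplying by (1/pi) gives b_5 = (-8 + 3*pi)/(5*pi).

(-8 + 3*pi)/(5*pi)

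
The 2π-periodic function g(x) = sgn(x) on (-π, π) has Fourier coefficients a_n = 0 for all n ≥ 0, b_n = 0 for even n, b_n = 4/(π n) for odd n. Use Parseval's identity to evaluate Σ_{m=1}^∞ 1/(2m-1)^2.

pi**2/8

Parseval: Σ b_n^2 = (1/π) ∫_{-π}^{π} g(x)^2 dx = 2.
Only odd n contribute, with b_n^2 = 16/(π^2 n^2), so Σ_{m≥1} 1/(2m-1)^2 = π^2·(2)/16 = pi**2/8.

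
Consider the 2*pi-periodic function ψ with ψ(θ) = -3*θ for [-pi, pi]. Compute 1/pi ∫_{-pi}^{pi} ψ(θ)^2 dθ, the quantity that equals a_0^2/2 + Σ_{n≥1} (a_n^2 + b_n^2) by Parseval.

6*pi**2

1/pi ∫_{-pi}^{pi} ψ(θ)^2 dθ = 1/pi · (6*pi**3) = 6*pi**2.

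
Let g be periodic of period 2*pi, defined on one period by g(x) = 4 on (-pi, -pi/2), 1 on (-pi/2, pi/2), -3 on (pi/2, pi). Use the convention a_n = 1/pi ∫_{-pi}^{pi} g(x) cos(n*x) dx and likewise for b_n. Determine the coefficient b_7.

b_7 = 1/pi ∫_{-pi}^{pi} g(x) sin(7*x) dx.
Split the integral at the breakpoints.
Directly, an antiderivative of (4) sin(7*x) is -4*cos(7*x)/7; evaluating from -pi to -pi/2: ∫_{-pi}^{-pi/2} (4) sin(7*x) dx = (0) - (4/7) = -4/7.
Directly, an antiderivative of (1) sin(7*x) is -cos(7*x)/7; evaluating from -pi/2 to pi/2: ∫_{-pi/2}^{pi/2} (1) sin(7*x) dx = (0) - (0) = 0.
Directly, an antiderivative of (-3) sin(7*x) is 3*cos(7*x)/7; evaluating from pi/2 to pi: ∫_{pi/2}^{pi} (-3) sin(7*x) dx = (-3/7) - (0) = -3/7.
Summing the pieces and multiplying by (1/pi) gives b_7 = -1/pi.

-1/pi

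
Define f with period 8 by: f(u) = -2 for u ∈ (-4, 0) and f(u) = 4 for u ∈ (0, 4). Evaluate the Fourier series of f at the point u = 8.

u = 8 differs from u = 0 by 1 full period(s), and the series is 8-periodic.
At u = 0 the one-sided limits are f(0^-) = -2 and f(0^+) = 4.
By Dirichlet's theorem the series converges to their average, [(-2) + (4)]/2 = 1.

1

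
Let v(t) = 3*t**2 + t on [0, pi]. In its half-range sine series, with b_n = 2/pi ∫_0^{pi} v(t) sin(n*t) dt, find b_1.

b_1 = 2/pi ∫_0^{pi} (3*t**2 + t) sin(t) dt.
Integrating by parts twice (tabular method), an antiderivative of (3*t**2 + t) sin(t) is -3*t**2*cos(t) + 6*t*sin(t) - t*cos(t) + sin(t) + 6*cos(t); evaluating from 0 to pi: ∫_{0}^{pi} (3*t**2 + t) sin(t) dt = (-6 + pi + 3*pi**2) - (6) = -12 + pi + 3*pi**2.
Hence b_1 = (2/pi)·(-12 + pi + 3*pi**2) = -24/pi + 2 + 6*pi.

-24/pi + 2 + 6*pi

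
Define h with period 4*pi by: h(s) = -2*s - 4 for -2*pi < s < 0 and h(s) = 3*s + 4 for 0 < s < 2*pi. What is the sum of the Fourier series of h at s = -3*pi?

4 + 3*pi

s = -3*pi differs from s = pi by -1 full period(s), and the series is 4*pi-periodic.
h is continuous at s = pi with value 4 + 3*pi, so the series converges to 4 + 3*pi there.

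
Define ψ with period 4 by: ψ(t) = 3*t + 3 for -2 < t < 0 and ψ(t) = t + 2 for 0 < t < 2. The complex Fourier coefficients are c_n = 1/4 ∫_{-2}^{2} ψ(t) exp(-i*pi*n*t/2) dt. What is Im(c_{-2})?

-2/pi

Since ψ is real-valued, Im(c_{-2}) = -1/4 ∫_{-2}^{2} ψ(t) sin(-pi*t) dt = b_{2}/2.
Split the integral at the breakpoints.
Integrating by parts (boundary term plus one more integral), an antiderivative of (3*t + 3) sin(-pi*t) is 3*t*cos(pi*t)/pi - 3*sin(pi*t)/pi**2 + 3*cos(pi*t)/pi; evaluating from -2 to 0: ∫_{-2}^{0} (3*t + 3) sin(-pi*t) dt = (3/pi) - (-3/pi) = 6/pi.
Integrating by parts (boundary term plus one more integral), an antiderivative of (t + 2) sin(-pi*t) is t*cos(pi*t)/pi - sin(pi*t)/pi**2 + 2*cos(pi*t)/pi; evaluating from 0 to 2: ∫_{0}^{2} (t + 2) sin(-pi*t) dt = (4/pi) - (2/pi) = 2/pi.
So ∫_{-2}^{2} ψ(t) sin(-pi*t) dt = 8/pi.
Hence Im(c_{-2}) = (-1/4)·(8/pi) = -2/pi.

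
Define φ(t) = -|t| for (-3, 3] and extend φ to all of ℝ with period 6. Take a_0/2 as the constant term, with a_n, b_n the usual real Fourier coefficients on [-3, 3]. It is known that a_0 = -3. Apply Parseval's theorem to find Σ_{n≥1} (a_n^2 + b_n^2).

Parseval: a_0^2/2 + Σ_{n≥1} (a_n^2+b_n^2) = 1/3 ∫_{-3}^{3} φ(t)^2 dt = 6.
Subtract a_0^2/2 = 9/2: Σ (a_n^2+b_n^2) = 3/2.

3/2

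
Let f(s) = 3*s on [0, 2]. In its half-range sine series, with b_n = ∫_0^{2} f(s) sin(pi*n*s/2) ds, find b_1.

12/pi

b_1 = ∫_0^{2} (3*s) sin(pi*s/2) ds.
Integrating by parts (boundary term plus one more integral), an antiderivative of (3*s) sin(pi*s/2) is -6*s*cos(pi*s/2)/pi + 12*sin(pi*s/2)/pi**2; evaluating from 0 to 2: ∫_{0}^{2} (3*s) sin(pi*s/2) ds = (12/pi) - (0) = 12/pi.
Hence b_1 = 12/pi.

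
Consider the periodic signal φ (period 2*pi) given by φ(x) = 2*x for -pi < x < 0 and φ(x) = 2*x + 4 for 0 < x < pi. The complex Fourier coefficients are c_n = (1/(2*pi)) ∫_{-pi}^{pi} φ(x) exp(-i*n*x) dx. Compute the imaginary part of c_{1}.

-2 - 4/pi

Since φ is real-valued, Im(c_{1}) = -(1/(2*pi)) ∫_{-pi}^{pi} φ(x) sin(x) dx = -b_{1}/2.
Split the integral at the breakpoints.
Integrating by parts (boundary term plus one more integral), an antiderivative of (2*x) sin(x) is -2*x*cos(x) + 2*sin(x); evaluating from -pi to 0: ∫_{-pi}^{0} (2*x) sin(x) dx = (0) - (-2*pi) = 2*pi.
Integrating by parts (boundary term plus one more integral), an antiderivative of (2*x + 4) sin(x) is -2*x*cos(x) + 2*sin(x) - 4*cos(x); evaluating from 0 to pi: ∫_{0}^{pi} (2*x + 4) sin(x) dx = (4 + 2*pi) - (-4) = 2*pi + 8.
So ∫_{-pi}^{pi} φ(x) sin(x) dx = 8 + 4*pi.
Hence Im(c_{1}) = (-1/(2*pi))·(8 + 4*pi) = -2 - 4/pi.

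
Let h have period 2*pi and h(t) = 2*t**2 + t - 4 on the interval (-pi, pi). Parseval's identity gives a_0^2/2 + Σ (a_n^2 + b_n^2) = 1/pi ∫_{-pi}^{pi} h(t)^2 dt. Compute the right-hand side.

1/pi ∫_{-pi}^{pi} h(t)^2 dt = 1/pi · (-10*pi**3 + 32*pi + 8*pi**5/5) = -10*pi**2 + 32 + 8*pi**4/5.

-10*pi**2 + 32 + 8*pi**4/5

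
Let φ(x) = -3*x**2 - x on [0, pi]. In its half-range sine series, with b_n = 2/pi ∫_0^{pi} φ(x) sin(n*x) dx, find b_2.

1 + 3*pi

b_2 = 2/pi ∫_0^{pi} (-3*x**2 - x) sin(2*x) dx.
Integrating by parts twice (tabular method), an antiderivative of (-3*x**2 - x) sin(2*x) is 3*x**2*cos(2*x)/2 - 3*x*sin(2*x)/2 + x*cos(2*x)/2 - sin(2*x)/4 - 3*cos(2*x)/4; evaluating from 0 to pi: ∫_{0}^{pi} (-3*x**2 - x) sin(2*x) dx = (-3/4 + pi/2 + 3*pi**2/2) - (-3/4) = pi*(1 + 3*pi)/2.
Hence b_2 = (2/pi)·(pi*(1 + 3*pi)/2) = 1 + 3*pi.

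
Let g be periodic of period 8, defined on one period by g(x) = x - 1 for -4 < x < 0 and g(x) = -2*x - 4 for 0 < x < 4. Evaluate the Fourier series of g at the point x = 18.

x = 18 differs from x = 2 by 2 full period(s), and the series is 8-periodic.
g is continuous at x = 2 with value -8, so the series converges to -8 there.

-8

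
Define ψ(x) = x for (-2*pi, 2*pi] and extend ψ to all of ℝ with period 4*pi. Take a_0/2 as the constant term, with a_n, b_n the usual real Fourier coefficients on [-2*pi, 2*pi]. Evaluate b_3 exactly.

b_3 = (1/(2*pi)) ∫_{-2*pi}^{2*pi} ψ(x) sin(3*x/2) dx.
ψ is odd and sin(3*x/2) is odd, so the integrand is even and b_3 = 1/pi ∫_0^{2*pi} ψ(x) sin(3*x/2) dx.
Integrating by parts (boundary term plus one more integral), an antiderivative of (x) sin(3*x/2) is -2*x*cos(3*x/2)/3 + 4*sin(3*x/2)/9; evaluating from 0 to 2*pi: ∫_{0}^{2*pi} (x) sin(3*x/2) dx = (4*pi/3) - (0) = 4*pi/3.
Hence b_3 = (1/pi)·(4*pi/3) = 4/3.

4/3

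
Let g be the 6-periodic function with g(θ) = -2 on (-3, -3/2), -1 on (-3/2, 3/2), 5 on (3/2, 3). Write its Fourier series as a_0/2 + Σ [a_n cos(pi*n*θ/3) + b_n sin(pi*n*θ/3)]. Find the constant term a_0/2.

a_0 = 1/3 ∫_{-3}^{3} g(θ) dθ = 1/3 · (3/2) = 1/2.
So the constant term a_0/2 = 1/4.

1/4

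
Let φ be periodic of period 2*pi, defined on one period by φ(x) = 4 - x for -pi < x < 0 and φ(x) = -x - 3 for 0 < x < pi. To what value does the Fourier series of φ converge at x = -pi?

1/2

x = -pi differs from x = pi by -1 full period(s), and the series is 2*pi-periodic.
At x = pi the one-sided limits are φ(pi^-) = -pi - 3 and φ(pi^+) = pi + 4.
By Dirichlet's theorem the series converges to their average, [(-pi - 3) + (pi + 4)]/2 = 1/2.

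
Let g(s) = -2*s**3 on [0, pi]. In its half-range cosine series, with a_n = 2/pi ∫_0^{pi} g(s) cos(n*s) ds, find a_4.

-3*pi/4

a_4 = 2/pi ∫_0^{pi} (-2*s**3) cos(4*s) ds.
Integrating by parts three times (tabular method), an antiderivative of (-2*s**3) cos(4*s) is -s**3*sin(4*s)/2 - 3*s**2*cos(4*s)/8 + 3*s*sin(4*s)/16 + 3*cos(4*s)/64; evaluating from 0 to pi: ∫_{0}^{pi} (-2*s**3) cos(4*s) ds = (3/64 - 3*pi**2/8) - (3/64) = -3*pi**2/8.
Hence a_4 = (2/pi)·(-3*pi**2/8) = -3*pi/4.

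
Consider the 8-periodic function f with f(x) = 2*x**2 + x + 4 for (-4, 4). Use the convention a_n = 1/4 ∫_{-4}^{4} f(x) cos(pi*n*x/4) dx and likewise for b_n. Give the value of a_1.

a_1 = 1/4 ∫_{-4}^{4} f(x) cos(pi*x/4) dx.
Integrating by parts twice (tabular method), an antiderivative of (2*x**2 + x + 4) cos(pi*x/4) is 8*x**2*sin(pi*x/4)/pi + 4*x*sin(pi*x/4)/pi + 64*x*cos(pi*x/4)/pi**2 - 256*sin(pi*x/4)/pi**3 + 16*sin(pi*x/4)/pi + 16*cos(pi*x/4)/pi**2; evaluating from -4 to 4: ∫_{-4}^{4} (2*x**2 + x + 4) cos(pi*x/4) dx = (-272/pi**2) - (240/pi**2) = -512/pi**2.
Hence a_1 = (1/4)·(-512/pi**2) = -128/pi**2.

-128/pi**2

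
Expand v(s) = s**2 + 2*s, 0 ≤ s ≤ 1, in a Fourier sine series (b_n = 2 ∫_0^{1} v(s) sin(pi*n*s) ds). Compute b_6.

-1/pi

b_6 = 2 ∫_0^{1} (s**2 + 2*s) sin(6*pi*s) ds.
Integrating by parts twice (tabular method), an antiderivative of (s**2 + 2*s) sin(6*pi*s) is -s**2*cos(6*pi*s)/(6*pi) + s*sin(6*pi*s)/(18*pi**2) - s*cos(6*pi*s)/(3*pi) + sin(6*pi*s)/(18*pi**2) + cos(6*pi*s)/(108*pi**3); evaluating from 0 to 1: ∫_{0}^{1} (s**2 + 2*s) sin(6*pi*s) ds = ((1 - 54*pi**2)/(108*pi**3)) - (1/(108*pi**3)) = -1/(2*pi).
Hence b_6 = 2·(-1/(2*pi)) = -1/pi.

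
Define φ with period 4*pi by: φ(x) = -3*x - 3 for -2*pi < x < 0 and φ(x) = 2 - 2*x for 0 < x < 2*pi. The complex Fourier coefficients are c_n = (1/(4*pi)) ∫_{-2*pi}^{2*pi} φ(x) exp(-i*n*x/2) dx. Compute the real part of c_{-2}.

Since φ is real-valued, Re(c_{-2}) = (1/(4*pi)) ∫_{-2*pi}^{2*pi} φ(x) cos(-x) dx = a_{2}/2.
Split the integral at the breakpoints.
Integrating by parts (boundary term plus one more integral), an antiderivative of (-3*x - 3) cos(-x) is -3*x*sin(x) - 3*sin(x) - 3*cos(x); evaluating from -2*pi to 0: ∫_{-2*pi}^{0} (-3*x - 3) cos(-x) dx = (-3) - (-3) = 0.
Integrating by parts (boundary term plus one more integral), an antiderivative of (2 - 2*x) cos(-x) is -2*x*sin(x) + 2*sin(x) - 2*cos(x); evaluating from 0 to 2*pi: ∫_{0}^{2*pi} (2 - 2*x) cos(-x) dx = (-2) - (-2) = 0.
So ∫_{-2*pi}^{2*pi} φ(x) cos(-x) dx = 0.
Hence Re(c_{-2}) = (1/(4*pi))·(0) = 0.

0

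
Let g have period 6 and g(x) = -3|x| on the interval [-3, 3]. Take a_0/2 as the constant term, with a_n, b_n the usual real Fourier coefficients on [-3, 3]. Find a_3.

a_3 = 1/3 ∫_{-3}^{3} g(x) cos(pi*x) dx.
g is even and cos(pi*x) is even, so the integrand is even and a_3 = 2/3 ∫_0^{3} g(x) cos(pi*x) dx.
Integrating by parts (boundary term plus one more integral), an antiderivative of (-3*x) cos(pi*x) is -3*x*sin(pi*x)/pi - 3*cos(pi*x)/pi**2; evaluating from 0 to 3: ∫_{0}^{3} (-3*x) cos(pi*x) dx = (3/pi**2) - (-3/pi**2) = 6/pi**2.
Hence a_3 = (2/3)·(6/pi**2) = 4/pi**2.

4/pi**2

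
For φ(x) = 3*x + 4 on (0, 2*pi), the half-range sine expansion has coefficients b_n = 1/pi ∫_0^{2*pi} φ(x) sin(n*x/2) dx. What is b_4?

b_4 = 1/pi ∫_0^{2*pi} (3*x + 4) sin(2*x) dx.
Integrating by parts (boundary term plus one more integral), an antiderivative of (3*x + 4) sin(2*x) is -3*x*cos(2*x)/2 + 3*sin(2*x)/4 - 2*cos(2*x); evaluating from 0 to 2*pi: ∫_{0}^{2*pi} (3*x + 4) sin(2*x) dx = (-3*pi - 2) - (-2) = -3*pi.
Hence b_4 = (1/pi)·(-3*pi) = -3.

-3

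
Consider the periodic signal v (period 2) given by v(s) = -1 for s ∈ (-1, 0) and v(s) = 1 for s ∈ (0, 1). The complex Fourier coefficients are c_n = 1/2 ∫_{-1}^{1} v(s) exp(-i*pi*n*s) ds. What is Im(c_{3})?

Since v is real-valued, Im(c_{3}) = -1/2 ∫_{-1}^{1} v(s) sin(3*pi*s) ds = -b_{3}/2.
v is odd and sin(3*pi*s) is odd, so the integrand is even: ∫_{-1}^{1} v(s) sin(3*pi*s) ds = 2∫_0^{1} v(s) sin(3*pi*s) ds.
Directly, an antiderivative of (1) sin(3*pi*s) is -cos(3*pi*s)/(3*pi); evaluating from 0 to 1: ∫_{0}^{1} (1) sin(3*pi*s) ds = (1/(3*pi)) - (-1/(3*pi)) = 2/(3*pi).
So ∫_{-1}^{1} v(s) sin(3*pi*s) ds = 4/(3*pi).
Hence Im(c_{3}) = (-1/2)·(4/(3*pi)) = -2/(3*pi).

-2/(3*pi)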